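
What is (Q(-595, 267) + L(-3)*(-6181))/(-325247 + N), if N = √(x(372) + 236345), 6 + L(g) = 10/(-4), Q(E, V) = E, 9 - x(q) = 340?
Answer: -3754326121/23507861110 - 11543*√236014/23507861110 ≈ -0.15994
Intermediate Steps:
x(q) = -331 (x(q) = 9 - 1*340 = 9 - 340 = -331)
L(g) = -17/2 (L(g) = -6 + 10/(-4) = -6 + 10*(-¼) = -6 - 5/2 = -17/2)
N = √236014 (N = √(-331 + 236345) = √236014 ≈ 485.81)
(Q(-595, 267) + L(-3)*(-6181))/(-325247 + N) = (-595 - 17/2*(-6181))/(-325247 + √236014) = (-595 + 105077/2)/(-325247 + √236014) = 103887/(2*(-325247 + √236014))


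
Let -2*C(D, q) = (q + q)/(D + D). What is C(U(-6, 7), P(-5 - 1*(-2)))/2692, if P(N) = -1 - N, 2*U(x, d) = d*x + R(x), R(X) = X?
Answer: 1/64608 ≈ 1.5478e-5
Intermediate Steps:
U(x, d) = x/2 + d*x/2 (U(x, d) = (d*x + x)/2 = (x + d*x)/2 = x/2 + d*x/2)
C(D, q) = -q/(2*D) (C(D, q) = -(q + q)/(2*(D + D)) = -2*q/(2*(2*D)) = -2*q*1/(2*D)/2 = -q/(2*D))
C(U(-6, 7), P(-5 - 1*(-2)))/2692 = -(-1 - (-5 - 1*(-2)))/(2*((1/2)*(-6)*(1 + 7)))/2692 = -(-1 - (-5 + 2))/(2*((1/2)*(-6)*8))*(1/2692) = -1/2*(-1 - 1*(-3))/(-24)*(1/2692) = -1/2*(-1 + 3)*(-1/24)*(1/2692) = -1/2*2*(-1/24)*(1/2692) = (1/24)*(1/2692) = 1/64608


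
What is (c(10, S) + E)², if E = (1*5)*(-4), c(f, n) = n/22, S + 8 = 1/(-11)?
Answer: 24295041/58564 ≈ 414.85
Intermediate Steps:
S = -89/11 (S = -8 + 1/(-11) = -8 - 1/11 = -89/11 ≈ -8.0909)
c(f, n) = n/22 (c(f, n) = n*(1/22) = n/22)
E = -20 (E = 5*(-4) = -20)
(c(10, S) + E)² = ((1/22)*(-89/11) - 20)² = (-89/242 - 20)² = (-4929/242)² = 24295041/58564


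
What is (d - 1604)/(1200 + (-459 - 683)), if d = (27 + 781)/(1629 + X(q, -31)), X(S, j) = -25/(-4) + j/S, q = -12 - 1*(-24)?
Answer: -1963492/71021 ≈ -27.647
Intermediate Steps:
q = 12 (q = -12 + 24 = 12)
X(S, j) = 25/4 + j/S (X(S, j) = -25*(-¼) + j/S = 25/4 + j/S)
d = 1212/2449 (d = (27 + 781)/(1629 + (25/4 - 31/12)) = 808/(1629 + (25/4 - 31*1/12)) = 808/(1629 + (25/4 - 31/12)) = 808/(1629 + 11/3) = 808/(4898/3) = 808*(3/4898) = 1212/2449 ≈ 0.49490)
(d - 1604)/(1200 + (-459 - 683)) = (1212/2449 - 1604)/(1200 + (-459 - 683)) = -3926984/(2449*(1200 - 1142)) = -3926984/2449/58 = -3926984/2449*1/58 = -1963492/71021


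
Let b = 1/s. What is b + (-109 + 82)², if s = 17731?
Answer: 12925900/17731 ≈ 729.00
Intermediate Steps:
b = 1/17731 ≈ 5.6398e-5
b + (-109 + 82)² = 1/17731 + (-109 + 82)² = 1/17731 + (-27)² = 1/17731 + 729 = 12925900/17731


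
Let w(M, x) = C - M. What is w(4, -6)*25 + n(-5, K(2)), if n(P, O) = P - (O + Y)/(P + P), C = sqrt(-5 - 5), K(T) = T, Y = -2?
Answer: -105 + 25*I*sqrt(10) ≈ -105.0 + 79.057*I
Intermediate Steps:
C = I*sqrt(10) (C = sqrt(-10) = I*sqrt(10) ≈ 3.1623*I)
n(P, O) = P - (-2 + O)/(2*P) (n(P, O) = P - (O - 2)/(P + P) = P - (-2 + O)/(2*P))
w(M, x) = -M + I*sqrt(10) (w(M, x) = I*sqrt(10) - M = -M + I*sqrt(10))
w(4, -6)*25 + n(-5, K(2)) = (-1*4 + I*sqrt(10))*25 + (1 + (-5)**2 - 1/2*2)/(-5) = (-4 + I*sqrt(10))*25 - (1 + 25 - 1)/5 = (-100 + 25*I*sqrt(10)) - 1/5*25 = (-100 + 25*I*sqrt(10)) - 5 = -105 + 25*I*sqrt(10)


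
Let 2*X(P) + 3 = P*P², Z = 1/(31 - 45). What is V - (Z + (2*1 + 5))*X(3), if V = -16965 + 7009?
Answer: -70274/7 ≈ -10039.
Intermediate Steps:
V = -9956
Z = -1/14 (Z = 1/(-14) = -1/14 ≈ -0.071429)
X(P) = -3/2 + P³/2 (X(P) = -3/2 + (P*P²)/2 = -3/2 + P³/2)
V - (Z + (2*1 + 5))*X(3) = -9956 - (-1/14 + (2*1 + 5))*(-3/2 + (½)*3³) = -9956 - (-1/14 + (2 + 5))*(-3/2 + (½)*27) = -9956 - (-1/14 + 7)*(-3/2 + 27/2) = -9956 - 97*12/14 = -9956 - 1*582/7 = -9956 - 582/7 = -70274/7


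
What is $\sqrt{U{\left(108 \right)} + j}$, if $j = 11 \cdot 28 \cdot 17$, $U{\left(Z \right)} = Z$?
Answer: $4 \sqrt{334} \approx 73.103$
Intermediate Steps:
$j = 5236$ ($j = 308 \cdot 17 = 5236$)
$\sqrt{U{\left(108 \right)} + j} = \sqrt{108 + 5236} = \sqrt{5344} = 4 \sqrt{334}$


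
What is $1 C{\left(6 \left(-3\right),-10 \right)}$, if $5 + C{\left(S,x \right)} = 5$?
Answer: $0$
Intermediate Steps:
$C{\left(S,x \right)} = 0$ ($C{\left(S,x \right)} = -5 + 5 = 0$)
$1 C{\left(6 \left(-3\right),-10 \right)} = 1 \cdot 0 = 0$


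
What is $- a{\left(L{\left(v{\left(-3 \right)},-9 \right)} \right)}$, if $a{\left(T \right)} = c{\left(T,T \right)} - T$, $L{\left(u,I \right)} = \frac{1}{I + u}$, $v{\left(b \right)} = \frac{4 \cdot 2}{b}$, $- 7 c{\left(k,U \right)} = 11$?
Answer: $\frac{52}{35} \approx 1.4857$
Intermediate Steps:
$c{\left(k,U \right)} = - \frac{11}{7}$ ($c{\left(k,U \right)} = \left(- \frac{1}{7}\right) 11 = - \frac{11}{7}$)
$v{\left(b \right)} = \frac{8}{b}$
$a{\left(T \right)} = - \frac{11}{7} - T$
$- a{\left(L{\left(v{\left(-3 \right)},-9 \right)} \right)} = - (- \frac{11}{7} - \frac{1}{-9 + \frac{8}{-3}}) = - (- \frac{11}{7} - \frac{1}{-9 + 8 \left(- \frac{1}{3}\right)}) = - (- \frac{11}{7} - \frac{1}{-9 - \frac{8}{3}}) = - (- \frac{11}{7} - \frac{1}{- \frac{35}{3}}) = - (- \frac{11}{7} - - \frac{3}{35}) = - (- \frac{11}{7} + \frac{3}{35}) = \left(-1\right) \left(- \frac{52}{35}\right) = \frac{52}{35}$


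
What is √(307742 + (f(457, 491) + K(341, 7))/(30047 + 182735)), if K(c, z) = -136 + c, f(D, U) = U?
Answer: √3483345546792770/106391 ≈ 554.75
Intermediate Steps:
√(307742 + (f(457, 491) + K(341, 7))/(30047 + 182735)) = √(307742 + (491 + (-136 + 341))/(30047 + 182735)) = √(307742 + (491 + 205)/212782) = √(307742 + 696*(1/212782)) = √(307742 + 348/106391) = √(32740979470/106391) = √3483345546792770/106391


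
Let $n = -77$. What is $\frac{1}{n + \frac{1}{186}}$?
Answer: $- \frac{186}{14321} \approx -0.012988$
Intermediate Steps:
$\frac{1}{n + \frac{1}{186}} = \frac{1}{-77 + \frac{1}{186}} = \frac{1}{- \frac{14321}{186}} = - \frac{186}{14321}$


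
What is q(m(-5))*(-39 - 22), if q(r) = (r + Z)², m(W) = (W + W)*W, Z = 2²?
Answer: -177876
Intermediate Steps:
Z = 4
m(W) = 2*W² (m(W) = (2*W)*W = 2*W²)
q(r) = (4 + r)² (q(r) = (r + 4)² = (4 + r)²)
q(m(-5))*(-39 - 22) = (4 + 2*(-5)²)²*(-39 - 22) = (4 + 2*25)²*(-61) = (4 + 50)²*(-61) = 54²*(-61) = 2916*(-61) = -177876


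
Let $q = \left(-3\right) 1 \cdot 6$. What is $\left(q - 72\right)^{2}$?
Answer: $8100$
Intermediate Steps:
$q = -18$ ($q = \left(-3\right) 6 = -18$)
$\left(q - 72\right)^{2} = \left(-18 - 72\right)^{2} = \left(-90\right)^{2} = 8100$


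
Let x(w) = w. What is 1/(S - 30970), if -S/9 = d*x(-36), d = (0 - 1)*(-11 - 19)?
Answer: -1/21250 ≈ -4.7059e-5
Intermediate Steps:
d = 30 (d = -1*(-30) = 30)
S = 9720 (S = -270*(-36) = -9*(-1080) = 9720)
1/(S - 30970) = 1/(9720 - 30970) = 1/(-21250) = -1/21250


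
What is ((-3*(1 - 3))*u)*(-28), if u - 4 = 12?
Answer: -2688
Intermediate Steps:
u = 16 (u = 4 + 12 = 16)
((-3*(1 - 3))*u)*(-28) = (-3*(1 - 3)*16)*(-28) = (-3*(-2)*16)*(-28) = (6*16)*(-28) = 96*(-28) = -2688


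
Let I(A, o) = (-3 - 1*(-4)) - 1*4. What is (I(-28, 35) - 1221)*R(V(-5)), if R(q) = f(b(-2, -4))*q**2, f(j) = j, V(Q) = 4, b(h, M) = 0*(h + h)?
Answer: 0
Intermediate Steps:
I(A, o) = -3 (I(A, o) = (-3 + 4) - 4 = 1 - 4 = -3)
b(h, M) = 0 (b(h, M) = 0*(2*h) = 0)
R(q) = 0 (R(q) = 0*q**2 = 0)
(I(-28, 35) - 1221)*R(V(-5)) = (-3 - 1221)*0 = -1224*0 = 0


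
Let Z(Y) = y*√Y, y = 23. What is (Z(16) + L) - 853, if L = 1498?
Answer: 737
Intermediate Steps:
Z(Y) = 23*√Y
(Z(16) + L) - 853 = (23*√16 + 1498) - 853 = (23*4 + 1498) - 853 = (92 + 1498) - 853 = 1590 - 853 = 737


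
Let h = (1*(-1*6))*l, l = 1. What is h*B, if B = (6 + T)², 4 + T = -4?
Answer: -24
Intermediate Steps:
T = -8 (T = -4 - 4 = -8)
B = 4 (B = (6 - 8)² = (-2)² = 4)
h = -6 (h = (1*(-1*6))*1 = (1*(-6))*1 = -6*1 = -6)
h*B = -6*4 = -24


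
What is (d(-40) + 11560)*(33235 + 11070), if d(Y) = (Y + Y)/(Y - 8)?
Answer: 1536718925/3 ≈ 5.1224e+8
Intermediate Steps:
d(Y) = 2*Y/(-8 + Y) (d(Y) = (2*Y)/(-8 + Y) = 2*Y/(-8 + Y))
(d(-40) + 11560)*(33235 + 11070) = (2*(-40)/(-8 - 40) + 11560)*(33235 + 11070) = (2*(-40)/(-48) + 11560)*44305 = (2*(-40)*(-1/48) + 11560)*44305 = (5/3 + 11560)*44305 = (34685/3)*44305 = 1536718925/3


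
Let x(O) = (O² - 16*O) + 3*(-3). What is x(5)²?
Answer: 4096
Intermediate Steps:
x(O) = -9 + O² - 16*O (x(O) = (O² - 16*O) - 9 = -9 + O² - 16*O)
x(5)² = (-9 + 5² - 16*5)² = (-9 + 25 - 80)² = (-64)² = 4096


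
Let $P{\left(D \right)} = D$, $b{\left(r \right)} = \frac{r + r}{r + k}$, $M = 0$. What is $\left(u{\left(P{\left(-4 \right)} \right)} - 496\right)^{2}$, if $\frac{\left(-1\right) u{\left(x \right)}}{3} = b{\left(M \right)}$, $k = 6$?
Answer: $246016$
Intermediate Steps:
$b{\left(r \right)} = \frac{2 r}{6 + r}$ ($b{\left(r \right)} = \frac{r + r}{r + 6} = \frac{2 r}{6 + r}$)
$u{\left(x \right)} = 0$ ($u{\left(x \right)} = - 3 \cdot 2 \cdot 0 \frac{1}{6 + 0} = - 3 \cdot 2 \cdot 0 \cdot \frac{1}{6} = \left(-3\right) 0 = 0$)
$\left(u{\left(P{\left(-4 \right)} \right)} - 496\right)^{2} = \left(0 - 496\right)^{2} = \left(-496\right)^{2} = 246016$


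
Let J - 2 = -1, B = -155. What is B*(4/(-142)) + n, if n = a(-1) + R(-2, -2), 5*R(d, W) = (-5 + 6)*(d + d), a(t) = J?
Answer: 1621/355 ≈ 4.5662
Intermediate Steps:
J = 1 (J = 2 - 1 = 1)
a(t) = 1
R(d, W) = 2*d/5 (R(d, W) = ((-5 + 6)*(d + d))/5 = (1*(2*d))/5 = (2*d)/5 = 2*d/5)
n = 1/5 (n = 1 + (2/5)*(-2) = 1 - 4/5 = 1/5 ≈ 0.20000)
B*(4/(-142)) + n = -620/(-142) + 1/5 = -620*(-1)/142 + 1/5 = -155*(-2/71) + 1/5 = 310/71 + 1/5 = 1621/355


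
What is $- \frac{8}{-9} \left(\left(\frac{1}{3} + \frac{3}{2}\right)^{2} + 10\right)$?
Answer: $\frac{962}{81} \approx 11.877$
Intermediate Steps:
$- \frac{8}{-9} \left(\left(\frac{1}{3} + \frac{3}{2}\right)^{2} + 10\right) = \left(-8\right) \left(- \frac{1}{9}\right) \left(\left(\frac{1}{3} + 3 \cdot \frac{1}{2}\right)^{2} + 10\right) = \frac{8 \left(\left(\frac{1}{3} + \frac{3}{2}\right)^{2} + 10\right)}{9} = \frac{8 \left(\left(\frac{11}{6}\right)^{2} + 10\right)}{9} = \frac{8 \left(\frac{121}{36} + 10\right)}{9} = \frac{8}{9} \cdot \frac{481}{36} = \frac{962}{81}$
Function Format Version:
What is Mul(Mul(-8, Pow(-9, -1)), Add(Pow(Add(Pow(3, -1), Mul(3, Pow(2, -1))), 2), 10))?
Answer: Rational(962, 81) ≈ 11.877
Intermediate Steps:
Mul(Mul(-8, Pow(-9, -1)), Add(Pow(Add(Pow(3, -1), Mul(3, Pow(2, -1))), 2), 10)) = Mul(Mul(-8, Rational(-1, 9)), Add(Pow(Add(Rational(1, 3), Mul(3, Rational(1, 2))), 2), 10)) = Mul(Rational(8, 9), Add(Pow(Add(Rational(1, 3), Rational(3, 2)), 2), 10)) = Mul(Rational(8, 9), Add(Pow(Rational(11, 6), 2), 10)) = Mul(Rational(8, 9), Add(Rational(121, 36), 10)) = Mul(Rational(8, 9), Rational(481, 36)) = Rational(962, 81)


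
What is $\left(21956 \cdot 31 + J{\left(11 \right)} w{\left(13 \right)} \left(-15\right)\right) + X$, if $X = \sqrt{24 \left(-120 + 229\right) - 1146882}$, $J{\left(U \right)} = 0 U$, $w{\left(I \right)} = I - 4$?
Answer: $680636 + i \sqrt{1144266} \approx 6.8064 \cdot 10^{5} + 1069.7 i$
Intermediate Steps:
$w{\left(I \right)} = -4 + I$ ($w{\left(I \right)} = I - 4 = -4 + I$)
$J{\left(U \right)} = 0$
$X = i \sqrt{1144266}$ ($X = \sqrt{24 \cdot 109 - 1146882} = \sqrt{2616 - 1146882} = \sqrt{-1144266} = i \sqrt{1144266} \approx 1069.7 i$)
$\left(21956 \cdot 31 + J{\left(11 \right)} w{\left(13 \right)} \left(-15\right)\right) + X = \left(21956 \cdot 31 + 0 \left(-4 + 13\right) \left(-15\right)\right) + i \sqrt{1144266} = \left(680636 + 0 \cdot 9 \left(-15\right)\right) + i \sqrt{1144266} = \left(680636 + 0 \left(-15\right)\right) + i \sqrt{1144266} = \left(680636 + 0\right) + i \sqrt{1144266} = 680636 + i \sqrt{1144266}$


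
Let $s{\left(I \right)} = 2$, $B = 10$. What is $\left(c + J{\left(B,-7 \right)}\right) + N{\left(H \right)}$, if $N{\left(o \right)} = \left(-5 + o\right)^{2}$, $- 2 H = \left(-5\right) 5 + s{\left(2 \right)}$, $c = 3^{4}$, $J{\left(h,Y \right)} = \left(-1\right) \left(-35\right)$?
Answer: $\frac{633}{4} \approx 158.25$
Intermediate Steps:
$J{\left(h,Y \right)} = 35$
$c = 81$
$H = \frac{23}{2}$ ($H = - \frac{\left(-5\right) 5 + 2}{2} = - \frac{-25 + 2}{2} = \left(- \frac{1}{2}\right) \left(-23\right) = \frac{23}{2} \approx 11.5$)
$\left(c + J{\left(B,-7 \right)}\right) + N{\left(H \right)} = \left(81 + 35\right) + \left(-5 + \frac{23}{2}\right)^{2} = 116 + \left(\frac{13}{2}\right)^{2} = 116 + \frac{169}{4} = \frac{633}{4}$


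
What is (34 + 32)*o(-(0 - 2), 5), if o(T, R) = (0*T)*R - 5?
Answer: -330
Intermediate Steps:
o(T, R) = -5 (o(T, R) = 0*R - 5 = 0 - 5 = -5)
(34 + 32)*o(-(0 - 2), 5) = (34 + 32)*(-5) = 66*(-5) = -330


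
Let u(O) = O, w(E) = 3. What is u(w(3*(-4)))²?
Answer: 9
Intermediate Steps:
u(w(3*(-4)))² = 3² = 9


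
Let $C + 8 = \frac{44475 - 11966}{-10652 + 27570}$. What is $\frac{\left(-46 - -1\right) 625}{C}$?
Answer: $\frac{95163750}{20567} \approx 4627.0$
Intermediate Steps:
$C = - \frac{102835}{16918}$ ($C = -8 + \frac{44475 - 11966}{-10652 + 27570} = -8 + \frac{32509}{16918} = - \frac{102835}{16918} \approx -6.0784$)
$\frac{\left(-46 - -1\right) 625}{C} = \frac{\left(-46 - -1\right) 625}{- \frac{102835}{16918}} = \left(-46 + 1\right) 625 \left(- \frac{16918}{102835}\right) = \left(-45\right) 625 \left(- \frac{16918}{102835}\right) = \left(-28125\right) \left(- \frac{16918}{102835}\right) = \frac{95163750}{20567}$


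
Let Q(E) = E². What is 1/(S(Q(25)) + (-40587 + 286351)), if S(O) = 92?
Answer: 1/245856 ≈ 4.0674e-6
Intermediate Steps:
1/(S(Q(25)) + (-40587 + 286351)) = 1/(92 + (-40587 + 286351)) = 1/(92 + 245764) = 1/245856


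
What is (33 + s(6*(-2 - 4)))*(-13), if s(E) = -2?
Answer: -403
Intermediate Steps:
(33 + s(6*(-2 - 4)))*(-13) = (33 - 2)*(-13) = 31*(-13) = -403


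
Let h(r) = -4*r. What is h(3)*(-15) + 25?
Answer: 205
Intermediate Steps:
h(3)*(-15) + 25 = -4*3*(-15) + 25 = -12*(-15) + 25 = 180 + 25 = 205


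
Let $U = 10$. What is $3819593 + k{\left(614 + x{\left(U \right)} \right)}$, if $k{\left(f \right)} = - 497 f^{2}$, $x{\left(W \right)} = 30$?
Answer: $-202304199$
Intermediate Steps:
$3819593 + k{\left(614 + x{\left(U \right)} \right)} = 3819593 - 497 \left(614 + 30\right)^{2} = 3819593 - 497 \cdot 644^{2} = 3819593 - 206123792 = -202304199$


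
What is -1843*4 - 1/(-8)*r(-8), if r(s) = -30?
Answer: -29503/4 ≈ -7375.8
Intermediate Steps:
-1843*4 - 1/(-8)*r(-8) = -1843*4 - 1/(-8)*(-30) = -7372 - 1*(-1/8)*(-30) = -7372 - (-1)*(-30)/8 = -7372 - 1*15/4 = -7372 - 15/4 = -29503/4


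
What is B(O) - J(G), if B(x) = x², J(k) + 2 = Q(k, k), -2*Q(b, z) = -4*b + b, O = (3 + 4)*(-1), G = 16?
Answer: 27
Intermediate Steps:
O = -7 (O = 7*(-1) = -7)
Q(b, z) = 3*b/2 (Q(b, z) = -(-4*b + b)/2 = -(-3)*b/2 = 3*b/2)
J(k) = -2 + 3*k/2
B(O) - J(G) = (-7)² - (-2 + (3/2)*16) = 49 - (-2 + 24) = 49 - 1*22 = 49 - 22 = 27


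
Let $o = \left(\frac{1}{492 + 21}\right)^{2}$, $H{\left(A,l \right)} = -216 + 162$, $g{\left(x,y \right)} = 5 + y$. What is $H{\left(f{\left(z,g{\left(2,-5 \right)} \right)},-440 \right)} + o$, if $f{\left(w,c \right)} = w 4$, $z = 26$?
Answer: $- \frac{14211125}{263169} \approx -54.0$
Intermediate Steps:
$f{\left(w,c \right)} = 4 w$
$H{\left(A,l \right)} = -54$
$o = \frac{1}{263169}$ ($o = \left(\frac{1}{513}\right)^{2} = \frac{1}{263169} \approx 3.7998 \cdot 10^{-6}$)
$H{\left(f{\left(z,g{\left(2,-5 \right)} \right)},-440 \right)} + o = -54 + \frac{1}{263169} = - \frac{14211125}{263169}$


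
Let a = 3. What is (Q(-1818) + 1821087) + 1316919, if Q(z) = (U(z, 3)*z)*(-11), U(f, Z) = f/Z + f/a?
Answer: -21099570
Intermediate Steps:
U(f, Z) = f/3 + f/Z (U(f, Z) = f/Z + f/3 = f/3 + f/Z)
Q(z) = -22*z²/3 (Q(z) = ((z/3 + z/3)*z)*(-11) = ((2*z/3)*z)*(-11) = (2*z²/3)*(-11) = -22*z²/3)
(Q(-1818) + 1821087) + 1316919 = (-22/3*(-1818)² + 1821087) + 1316919 = (-22/3*3305124 + 1821087) + 1316919 = (-24237576 + 1821087) + 1316919 = -22416489 + 1316919 = -21099570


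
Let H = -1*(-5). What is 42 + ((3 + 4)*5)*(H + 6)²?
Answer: 4277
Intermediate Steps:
H = 5
42 + ((3 + 4)*5)*(H + 6)² = 42 + ((3 + 4)*5)*(5 + 6)² = 42 + (7*5)*11² = 42 + 35*121 = 42 + 4235 = 4277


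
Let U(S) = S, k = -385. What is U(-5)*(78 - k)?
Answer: -2315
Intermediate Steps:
U(-5)*(78 - k) = -5*(78 - 1*(-385)) = -5*(78 + 385) = -5*463 = -2315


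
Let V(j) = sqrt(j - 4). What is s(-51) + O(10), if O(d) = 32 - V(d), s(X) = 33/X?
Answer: 533/17 - sqrt(6) ≈ 28.903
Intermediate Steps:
V(j) = sqrt(-4 + j)
O(d) = 32 - sqrt(-4 + d)
s(-51) + O(10) = 33/(-51) + (32 - sqrt(-4 + 10)) = 33*(-1/51) + (32 - sqrt(6)) = -11/17 + (32 - sqrt(6)) = 533/17 - sqrt(6)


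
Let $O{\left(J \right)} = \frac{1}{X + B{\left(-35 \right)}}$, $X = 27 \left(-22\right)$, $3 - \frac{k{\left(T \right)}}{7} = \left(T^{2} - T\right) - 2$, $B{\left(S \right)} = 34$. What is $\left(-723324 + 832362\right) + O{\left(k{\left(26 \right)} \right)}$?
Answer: $\frac{61061279}{560} \approx 1.0904 \cdot 10^{5}$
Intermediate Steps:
$k{\left(T \right)} = 35 - 7 T^{2} + 7 T$ ($k{\left(T \right)} = 21 - 7 \left(\left(T^{2} - T\right) - 2\right) = 21 - 7 \left(-2 + T^{2} - T\right) = 21 + \left(14 - 7 T^{2} + 7 T\right) = 35 - 7 T^{2} + 7 T$)
$X = -594$
$O{\left(J \right)} = - \frac{1}{560}$ ($O{\left(J \right)} = \frac{1}{-594 + 34} = \frac{1}{-560} = - \frac{1}{560}$)
$\left(-723324 + 832362\right) + O{\left(k{\left(26 \right)} \right)} = \left(-723324 + 832362\right) - \frac{1}{560} = 109038 - \frac{1}{560} = \frac{61061279}{560}$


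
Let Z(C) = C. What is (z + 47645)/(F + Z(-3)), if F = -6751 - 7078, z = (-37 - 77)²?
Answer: -8663/1976 ≈ -4.3841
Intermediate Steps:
z = 12996 (z = (-114)² = 12996)
F = -13829
(z + 47645)/(F + Z(-3)) = (12996 + 47645)/(-13829 - 3) = 60641/(-13832) = 60641*(-1/13832) = -8663/1976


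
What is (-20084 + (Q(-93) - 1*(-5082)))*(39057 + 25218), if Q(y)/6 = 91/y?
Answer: -29903558100/31 ≈ -9.6463e+8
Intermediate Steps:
Q(y) = 546/y (Q(y) = 6*(91/y) = 546/y)
(-20084 + (Q(-93) - 1*(-5082)))*(39057 + 25218) = (-20084 + (546/(-93) - 1*(-5082)))*(39057 + 25218) = (-20084 + (546*(-1/93) + 5082))*64275 = (-20084 + (-182/31 + 5082))*64275 = (-20084 + 157360/31)*64275 = -465244/31*64275 = -29903558100/31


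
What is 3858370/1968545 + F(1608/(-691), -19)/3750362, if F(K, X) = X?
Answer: 2894049365517/1476551272658 ≈ 1.9600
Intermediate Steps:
3858370/1968545 + F(1608/(-691), -19)/3750362 = 3858370/1968545 - 19/3750362 = 3858370*(1/1968545) - 19*1/3750362 = 771674/393709 - 19/3750362 = 2894049365517/1476551272658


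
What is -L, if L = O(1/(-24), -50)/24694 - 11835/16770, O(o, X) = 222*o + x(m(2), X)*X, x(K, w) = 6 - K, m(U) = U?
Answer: 39435015/55215784 ≈ 0.71420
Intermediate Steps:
O(o, X) = 4*X + 222*o (O(o, X) = 222*o + (6 - 1*2)*X = 222*o + (6 - 2)*X = 222*o + 4*X = 4*X + 222*o)
L = -39435015/55215784 (L = (4*(-50) + 222/(-24))/24694 - 11835/16770 = (-200 + 222*(-1/24))*(1/24694) - 11835*1/16770 = (-200 - 37/4)*(1/24694) - 789/1118 = -837/4*1/24694 - 789/1118 = -837/98776 - 789/1118 = -39435015/55215784 ≈ -0.71420)
-L = -1*(-39435015/55215784) = 39435015/55215784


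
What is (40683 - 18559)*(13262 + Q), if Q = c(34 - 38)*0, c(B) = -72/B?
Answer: 293408488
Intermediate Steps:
Q = 0 (Q = -72/(34 - 38)*0 = -72/(-4)*0 = -72*(-¼)*0 = 18*0 = 0)
(40683 - 18559)*(13262 + Q) = (40683 - 18559)*(13262 + 0) = 22124*13262 = 293408488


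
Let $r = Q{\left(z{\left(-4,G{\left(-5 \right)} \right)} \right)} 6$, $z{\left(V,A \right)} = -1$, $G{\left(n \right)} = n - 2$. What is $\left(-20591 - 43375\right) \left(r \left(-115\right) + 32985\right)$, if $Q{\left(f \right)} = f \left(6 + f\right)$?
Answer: $-2330601210$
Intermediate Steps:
$G{\left(n \right)} = -2 + n$
$r = -30$ ($r = - (6 - 1) 6 = \left(-1\right) 5 \cdot 6 = \left(-5\right) 6 = -30$)
$\left(-20591 - 43375\right) \left(r \left(-115\right) + 32985\right) = \left(-20591 - 43375\right) \left(\left(-30\right) \left(-115\right) + 32985\right) = - 63966 \left(3450 + 32985\right) = \left(-63966\right) 36435 = -2330601210$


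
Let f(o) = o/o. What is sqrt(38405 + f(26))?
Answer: sqrt(38406) ≈ 195.97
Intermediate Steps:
f(o) = 1
sqrt(38405 + f(26)) = sqrt(38405 + 1) = sqrt(38406)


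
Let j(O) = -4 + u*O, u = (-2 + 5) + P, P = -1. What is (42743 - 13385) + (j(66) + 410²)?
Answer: 197586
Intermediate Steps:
u = 2 (u = (-2 + 5) - 1 = 3 - 1 = 2)
j(O) = -4 + 2*O
(42743 - 13385) + (j(66) + 410²) = (42743 - 13385) + ((-4 + 2*66) + 410²) = 29358 + ((-4 + 132) + 168100) = 29358 + (128 + 168100) = 29358 + 168228 = 197586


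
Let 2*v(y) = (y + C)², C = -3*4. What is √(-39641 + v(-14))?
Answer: 3*I*√4367 ≈ 198.25*I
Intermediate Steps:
C = -12
v(y) = (-12 + y)²/2 (v(y) = (y - 12)²/2 = (-12 + y)²/2)
√(-39641 + v(-14)) = √(-39641 + (-12 - 14)²/2) = √(-39641 + (½)*(-26)²) = √(-39641 + (½)*676) = √(-39641 + 338) = √(-39303) = 3*I*√4367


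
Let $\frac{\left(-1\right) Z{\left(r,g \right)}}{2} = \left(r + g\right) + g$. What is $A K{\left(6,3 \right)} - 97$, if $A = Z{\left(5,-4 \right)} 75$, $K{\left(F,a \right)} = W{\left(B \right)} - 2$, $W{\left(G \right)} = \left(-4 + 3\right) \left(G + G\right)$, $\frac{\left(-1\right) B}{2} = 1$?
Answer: $803$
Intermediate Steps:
$B = -2$ ($B = \left(-2\right) 1 = -2$)
$W{\left(G \right)} = - 2 G$
$Z{\left(r,g \right)} = - 4 g - 2 r$ ($Z{\left(r,g \right)} = - 2 \left(\left(r + g\right) + g\right) = - 2 \left(\left(g + r\right) + g\right) = - 2 \left(r + 2 g\right) = - 4 g - 2 r$)
$K{\left(F,a \right)} = 2$ ($K{\left(F,a \right)} = \left(-2\right) \left(-2\right) - 2 = 4 - 2 = 2$)
$A = 450$ ($A = \left(\left(-4\right) \left(-4\right) - 10\right) 75 = \left(16 - 10\right) 75 = 6 \cdot 75 = 450$)
$A K{\left(6,3 \right)} - 97 = 450 \cdot 2 - 97 = 900 - 97 = 803$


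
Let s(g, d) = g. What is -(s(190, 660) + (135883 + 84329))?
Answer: -220402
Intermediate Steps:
-(s(190, 660) + (135883 + 84329)) = -(190 + (135883 + 84329)) = -(190 + 220212) = -1*220402 = -220402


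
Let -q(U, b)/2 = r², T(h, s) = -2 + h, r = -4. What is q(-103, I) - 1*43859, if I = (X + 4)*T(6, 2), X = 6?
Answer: -43891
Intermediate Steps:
I = 40 (I = (6 + 4)*(-2 + 6) = 10*4 = 40)
q(U, b) = -32 (q(U, b) = -2*(-4)² = -2*16 = -32)
q(-103, I) - 1*43859 = -32 - 1*43859 = -32 - 43859 = -43891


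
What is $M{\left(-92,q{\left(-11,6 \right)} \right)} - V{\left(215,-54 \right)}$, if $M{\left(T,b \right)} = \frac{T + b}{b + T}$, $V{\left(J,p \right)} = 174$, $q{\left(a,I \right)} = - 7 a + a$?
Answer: $-173$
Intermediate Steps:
$q{\left(a,I \right)} = - 6 a$
$M{\left(T,b \right)} = 1$ ($M{\left(T,b \right)} = \frac{T + b}{T + b} = 1$)
$M{\left(-92,q{\left(-11,6 \right)} \right)} - V{\left(215,-54 \right)} = 1 - 174 = -173$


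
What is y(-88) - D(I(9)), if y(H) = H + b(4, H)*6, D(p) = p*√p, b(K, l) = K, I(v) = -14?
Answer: -64 + 14*I*√14 ≈ -64.0 + 52.383*I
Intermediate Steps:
D(p) = p^(3/2)
y(H) = 24 + H (y(H) = H + 4*6 = H + 24 = 24 + H)
y(-88) - D(I(9)) = (24 - 88) - (-14)^(3/2) = -64 - (-14)*I*√14 = -64 + 14*I*√14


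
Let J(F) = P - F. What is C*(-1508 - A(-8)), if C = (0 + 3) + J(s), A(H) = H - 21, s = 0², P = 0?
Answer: -4437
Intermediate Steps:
s = 0
J(F) = -F (J(F) = 0 - F = -F)
A(H) = -21 + H
C = 3 (C = (0 + 3) - 1*0 = 3 + 0 = 3)
C*(-1508 - A(-8)) = 3*(-1508 - (-21 - 8)) = 3*(-1508 - 1*(-29)) = 3*(-1508 + 29) = 3*(-1479) = -4437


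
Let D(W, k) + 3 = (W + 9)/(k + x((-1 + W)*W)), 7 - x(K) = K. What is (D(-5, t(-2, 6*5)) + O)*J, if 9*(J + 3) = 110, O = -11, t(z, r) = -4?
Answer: -31706/243 ≈ -130.48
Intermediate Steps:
x(K) = 7 - K
D(W, k) = -3 + (9 + W)/(7 + k - W*(-1 + W)) (D(W, k) = -3 + (W + 9)/(k + (7 - (-1 + W)*W)) = -3 + (9 + W)/(k + (7 - W*(-1 + W))) = -3 + (9 + W)/(7 + k - W*(-1 + W)))
J = 83/9 (J = -3 + (⅑)*110 = -3 + 110/9 = 83/9 ≈ 9.2222)
(D(-5, t(-2, 6*5)) + O)*J = ((-12 - 5 - 3*(-4) + 3*(-5)*(-1 - 5))/(7 - 4 - 1*(-5)*(-1 - 5)) - 11)*(83/9) = ((-12 - 5 + 12 + 3*(-5)*(-6))/(7 - 4 - 1*(-5)*(-6)) - 11)*(83/9) = ((-12 - 5 + 12 + 90)/(7 - 4 - 30) - 11)*(83/9) = (85/(-27) - 11)*(83/9) = (-1/27*85 - 11)*(83/9) = (-85/27 - 11)*(83/9) = -382/27*83/9 = -31706/243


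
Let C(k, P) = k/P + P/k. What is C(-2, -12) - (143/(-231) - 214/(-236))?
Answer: 2428/413 ≈ 5.8789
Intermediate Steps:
C(k, P) = P/k + k/P
C(-2, -12) - (143/(-231) - 214/(-236)) = (-12/(-2) - 2/(-12)) - (143/(-231) - 214/(-236)) = (-12*(-1/2) - 2*(-1/12)) - (143*(-1/231) - 214*(-1/236)) = (6 + 1/6) - (-13/21 + 107/118) = 37/6 - 1*713/2478 = 37/6 - 713/2478 = 2428/413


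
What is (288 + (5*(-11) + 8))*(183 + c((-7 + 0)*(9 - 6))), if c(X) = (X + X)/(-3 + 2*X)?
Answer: 664919/15 ≈ 44328.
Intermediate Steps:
c(X) = 2*X/(-3 + 2*X) (c(X) = (2*X)/(-3 + 2*X) = 2*X/(-3 + 2*X))
(288 + (5*(-11) + 8))*(183 + c((-7 + 0)*(9 - 6))) = (288 + (5*(-11) + 8))*(183 + 2*((-7 + 0)*(9 - 6))/(-3 + 2*((-7 + 0)*(9 - 6)))) = (288 + (-55 + 8))*(183 + 2*(-7*3)/(-3 + 2*(-7*3))) = (288 - 47)*(183 + 2*(-21)/(-3 + 2*(-21))) = 241*(183 + 2*(-21)/(-3 - 42)) = 241*(183 + 2*(-21)/(-45)) = 241*(183 + 2*(-21)*(-1/45)) = 241*(183 + 14/15) = 241*(2759/15) = 664919/15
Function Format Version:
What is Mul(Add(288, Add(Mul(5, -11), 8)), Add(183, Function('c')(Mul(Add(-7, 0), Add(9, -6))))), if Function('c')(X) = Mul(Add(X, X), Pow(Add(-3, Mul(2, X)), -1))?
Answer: Rational(664919, 15) ≈ 44328.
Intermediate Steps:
Function('c')(X) = Mul(2, X, Pow(Add(-3, Mul(2, X)), -1)) (Function('c')(X) = Mul(Mul(2, X), Pow(Add(-3, Mul(2, X)), -1)) = Mul(2, X, Pow(Add(-3, Mul(2, X)), -1)))
Mul(Add(288, Add(Mul(5, -11), 8)), Add(183, Function('c')(Mul(Add(-7, 0), Add(9, -6))))) = Mul(Add(288, Add(Mul(5, -11), 8)), Add(183, Mul(2, Mul(Add(-7, 0), Add(9, -6)), Pow(Add(-3, Mul(2, Mul(Add(-7, 0), Add(9, -6)))), -1)))) = Mul(Add(288, Add(-55, 8)), Add(183, Mul(2, Mul(-7, 3), Pow(Add(-3, Mul(2, Mul(-7, 3))), -1)))) = Mul(Add(288, -47), Add(183, Mul(2, -21, Pow(Add(-3, Mul(2, -21)), -1)))) = Mul(241, Add(183, Mul(2, -21, Pow(Add(-3, -42), -1)))) = Mul(241, Add(183, Mul(2, -21, Pow(-45, -1)))) = Mul(241, Add(183, Mul(2, -21, Rational(-1, 45)))) = Mul(241, Add(183, Rational(14, 15))) = Mul(241, Rational(2759, 15)) = Rational(664919, 15)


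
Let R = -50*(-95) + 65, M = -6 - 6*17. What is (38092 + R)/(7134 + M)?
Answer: 42907/7026 ≈ 6.1069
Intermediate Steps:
M = -108 (M = -6 - 102 = -108)
R = 4815 (R = 4750 + 65 = 4815)
(38092 + R)/(7134 + M) = (38092 + 4815)/(7134 - 108) = 42907/7026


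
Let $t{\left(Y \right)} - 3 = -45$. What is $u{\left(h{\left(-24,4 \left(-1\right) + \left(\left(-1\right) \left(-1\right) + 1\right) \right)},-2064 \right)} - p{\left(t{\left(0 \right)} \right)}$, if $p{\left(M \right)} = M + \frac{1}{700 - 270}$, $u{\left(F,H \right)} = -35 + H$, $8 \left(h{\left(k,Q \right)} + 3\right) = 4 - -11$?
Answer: $- \frac{884511}{430} \approx -2057.0$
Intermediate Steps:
$h{\left(k,Q \right)} = - \frac{9}{8}$ ($h{\left(k,Q \right)} = -3 + \frac{4 - -11}{8} = -3 + \frac{4 + 11}{8} = -3 + \frac{1}{8} \cdot 15 = -3 + \frac{15}{8} = - \frac{9}{8}$)
$t{\left(Y \right)} = -42$ ($t{\left(Y \right)} = 3 - 45 = -42$)
$p{\left(M \right)} = \frac{1}{430} + M$ ($p{\left(M \right)} = M + \frac{1}{430} = \frac{1}{430} + M$)
$u{\left(h{\left(-24,4 \left(-1\right) + \left(\left(-1\right) \left(-1\right) + 1\right) \right)},-2064 \right)} - p{\left(t{\left(0 \right)} \right)} = \left(-35 - 2064\right) - \left(\frac{1}{430} - 42\right) = -2099 - - \frac{18059}{430} = -2099 + \frac{18059}{430} = - \frac{884511}{430}$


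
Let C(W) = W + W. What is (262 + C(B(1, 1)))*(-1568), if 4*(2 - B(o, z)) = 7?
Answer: -411600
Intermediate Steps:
B(o, z) = ¼ (B(o, z) = 2 - ¼*7 = 2 - 7/4 = ¼)
C(W) = 2*W
(262 + C(B(1, 1)))*(-1568) = (262 + 2*(¼))*(-1568) = (262 + ½)*(-1568) = (525/2)*(-1568) = -411600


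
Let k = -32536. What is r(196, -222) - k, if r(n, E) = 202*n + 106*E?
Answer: 48596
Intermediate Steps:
r(n, E) = 106*E + 202*n
r(196, -222) - k = (106*(-222) + 202*196) - 1*(-32536) = (-23532 + 39592) + 32536 = 16060 + 32536 = 48596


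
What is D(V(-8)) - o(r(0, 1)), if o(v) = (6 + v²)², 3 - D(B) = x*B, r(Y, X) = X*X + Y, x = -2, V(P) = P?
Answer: -62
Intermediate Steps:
r(Y, X) = Y + X² (r(Y, X) = X² + Y = Y + X²)
D(B) = 3 + 2*B (D(B) = 3 - (-2)*B = 3 + 2*B)
D(V(-8)) - o(r(0, 1)) = (3 + 2*(-8)) - (6 + (0 + 1²)²)² = (3 - 16) - (6 + (0 + 1)²)² = -13 - (6 + 1²)² = -13 - (6 + 1)² = -13 - 1*7² = -13 - 1*49 = -13 - 49 = -62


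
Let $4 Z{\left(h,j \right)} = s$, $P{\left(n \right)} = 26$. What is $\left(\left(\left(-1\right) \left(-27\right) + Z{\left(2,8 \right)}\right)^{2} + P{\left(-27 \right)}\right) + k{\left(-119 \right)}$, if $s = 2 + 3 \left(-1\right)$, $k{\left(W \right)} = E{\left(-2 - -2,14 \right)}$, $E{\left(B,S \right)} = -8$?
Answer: $\frac{11737}{16} \approx 733.56$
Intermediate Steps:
$k{\left(W \right)} = -8$
$s = -1$ ($s = 2 - 3 = -1$)
$Z{\left(h,j \right)} = - \frac{1}{4}$ ($Z{\left(h,j \right)} = \frac{1}{4} \left(-1\right) = - \frac{1}{4}$)
$\left(\left(\left(-1\right) \left(-27\right) + Z{\left(2,8 \right)}\right)^{2} + P{\left(-27 \right)}\right) + k{\left(-119 \right)} = \left(\left(\left(-1\right) \left(-27\right) - \frac{1}{4}\right)^{2} + 26\right) - 8 = \left(\left(27 - \frac{1}{4}\right)^{2} + 26\right) - 8 = \left(\left(\frac{107}{4}\right)^{2} + 26\right) - 8 = \left(\frac{11449}{16} + 26\right) - 8 = \frac{11865}{16} - 8 = \frac{11737}{16}$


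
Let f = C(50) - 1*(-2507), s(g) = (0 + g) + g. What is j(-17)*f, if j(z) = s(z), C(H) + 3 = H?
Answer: -86836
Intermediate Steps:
s(g) = 2*g (s(g) = g + g = 2*g)
C(H) = -3 + H
j(z) = 2*z
f = 2554 (f = (-3 + 50) - 1*(-2507) = 47 + 2507 = 2554)
j(-17)*f = (2*(-17))*2554 = -34*2554 = -86836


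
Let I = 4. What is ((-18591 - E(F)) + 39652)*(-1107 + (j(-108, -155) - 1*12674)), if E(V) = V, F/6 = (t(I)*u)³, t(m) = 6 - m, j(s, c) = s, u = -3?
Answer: -310516373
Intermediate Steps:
F = -1296 (F = 6*((6 - 1*4)*(-3))³ = 6*((6 - 4)*(-3))³ = 6*(2*(-3))³ = 6*(-6)³ = 6*(-216) = -1296)
((-18591 - E(F)) + 39652)*(-1107 + (j(-108, -155) - 1*12674)) = ((-18591 - 1*(-1296)) + 39652)*(-1107 + (-108 - 1*12674)) = ((-18591 + 1296) + 39652)*(-1107 + (-108 - 12674)) = (-17295 + 39652)*(-1107 - 12782) = 22357*(-13889) = -310516373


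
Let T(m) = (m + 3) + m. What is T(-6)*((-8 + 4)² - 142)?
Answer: 1134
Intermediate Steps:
T(m) = 3 + 2*m (T(m) = (3 + m) + m = 3 + 2*m)
T(-6)*((-8 + 4)² - 142) = (3 + 2*(-6))*((-8 + 4)² - 142) = (3 - 12)*((-4)² - 142) = -9*(16 - 142) = -9*(-126) = 1134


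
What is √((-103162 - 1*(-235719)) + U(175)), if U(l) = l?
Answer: 6*√3687 ≈ 364.32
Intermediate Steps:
√((-103162 - 1*(-235719)) + U(175)) = √((-103162 - 1*(-235719)) + 175) = √((-103162 + 235719) + 175) = √(132557 + 175) = √132732 = 6*√3687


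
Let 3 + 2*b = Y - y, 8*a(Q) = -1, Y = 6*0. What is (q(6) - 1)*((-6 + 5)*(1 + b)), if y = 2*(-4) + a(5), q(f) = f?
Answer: -285/16 ≈ -17.813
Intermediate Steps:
Y = 0
a(Q) = -1/8 (a(Q) = (1/8)*(-1) = -1/8)
y = -65/8 (y = 2*(-4) - 1/8 = -8 - 1/8 = -65/8 ≈ -8.1250)
b = 41/16 (b = -3/2 + (0 - 1*(-65/8))/2 = -3/2 + (0 + 65/8)/2 = -3/2 + (1/2)*(65/8) = -3/2 + 65/16 = 41/16 ≈ 2.5625)
(q(6) - 1)*((-6 + 5)*(1 + b)) = (6 - 1)*((-6 + 5)*(1 + 41/16)) = 5*(-1*57/16) = 5*(-57/16) = -285/16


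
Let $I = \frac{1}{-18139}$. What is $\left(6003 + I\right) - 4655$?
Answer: $\frac{24451371}{18139} \approx 1348.0$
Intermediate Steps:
$I = - \frac{1}{18139} \approx -5.513 \cdot 10^{-5}$
$\left(6003 + I\right) - 4655 = \left(6003 - \frac{1}{18139}\right) - 4655 = \frac{108888416}{18139} - 4655 = \frac{24451371}{18139}$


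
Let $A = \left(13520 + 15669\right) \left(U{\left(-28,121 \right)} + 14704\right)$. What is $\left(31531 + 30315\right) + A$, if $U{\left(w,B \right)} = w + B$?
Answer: $431971479$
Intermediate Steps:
$U{\left(w,B \right)} = B + w$
$A = 431909633$ ($A = \left(13520 + 15669\right) \left(\left(121 - 28\right) + 14704\right) = 29189 \left(93 + 14704\right) = 29189 \cdot 14797 = 431909633$)
$\left(31531 + 30315\right) + A = \left(31531 + 30315\right) + 431909633 = 61846 + 431909633 = 431971479$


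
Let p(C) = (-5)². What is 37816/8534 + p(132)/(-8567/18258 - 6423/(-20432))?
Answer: -3870252580132/24650377927 ≈ -157.01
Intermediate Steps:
p(C) = 25
37816/8534 + p(132)/(-8567/18258 - 6423/(-20432)) = 37816/8534 + 25/(-8567/18258 - 6423/(-20432)) = 37816*(1/8534) + 25/(-8567*1/18258 - 6423*(-1/20432)) = 18908/4267 + 25/(-8567/18258 + 6423/20432) = 18908/4267 + 25/(-28884905/186523728) = 18908/4267 + 25*(-186523728/28884905) = 18908/4267 - 932618640/5776981 = -3870252580132/24650377927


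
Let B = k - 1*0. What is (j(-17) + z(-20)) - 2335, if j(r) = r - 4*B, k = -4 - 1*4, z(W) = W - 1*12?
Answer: -2352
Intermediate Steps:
z(W) = -12 + W (z(W) = W - 12 = -12 + W)
k = -8 (k = -4 - 4 = -8)
B = -8 (B = -8 - 1*0 = -8 + 0 = -8)
j(r) = 32 + r (j(r) = r - 4*(-8) = r + 32 = 32 + r)
(j(-17) + z(-20)) - 2335 = ((32 - 17) + (-12 - 20)) - 2335 = (15 - 32) - 2335 = -17 - 2335 = -2352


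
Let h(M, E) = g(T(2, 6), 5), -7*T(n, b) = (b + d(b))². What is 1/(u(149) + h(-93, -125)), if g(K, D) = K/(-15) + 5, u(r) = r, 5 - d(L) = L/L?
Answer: 21/3254 ≈ 0.0064536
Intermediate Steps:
d(L) = 4 (d(L) = 5 - L/L = 5 - 1*1 = 5 - 1 = 4)
T(n, b) = -(4 + b)²/7 (T(n, b) = -(b + 4)²/7 = -(4 + b)²/7)
g(K, D) = 5 - K/15 (g(K, D) = -K/15 + 5 = 5 - K/15)
h(M, E) = 125/21 (h(M, E) = 5 - (-1)*(4 + 6)²/105 = 5 - (-1)*10²/105 = 5 - (-1)*100/105 = 5 - 1/15*(-100/7) = 5 + 20/21 = 125/21)
1/(u(149) + h(-93, -125)) = 1/(149 + 125/21) = 1/(3254/21) = 21/3254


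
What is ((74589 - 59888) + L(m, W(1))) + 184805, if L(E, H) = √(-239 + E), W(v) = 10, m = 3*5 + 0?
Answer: 199506 + 4*I*√14 ≈ 1.9951e+5 + 14.967*I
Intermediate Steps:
m = 15 (m = 15 + 0 = 15)
((74589 - 59888) + L(m, W(1))) + 184805 = ((74589 - 59888) + √(-239 + 15)) + 184805 = (14701 + √(-224)) + 184805 = (14701 + 4*I*√14) + 184805 = 199506 + 4*I*√14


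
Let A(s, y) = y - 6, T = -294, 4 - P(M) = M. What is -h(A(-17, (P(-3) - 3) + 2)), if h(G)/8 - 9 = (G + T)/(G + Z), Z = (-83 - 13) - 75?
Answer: -4888/57 ≈ -85.754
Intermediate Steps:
P(M) = 4 - M
Z = -171 (Z = -96 - 75 = -171)
A(s, y) = -6 + y
h(G) = 72 + 8*(-294 + G)/(-171 + G) (h(G) = 72 + 8*((G - 294)/(G - 171)) = 72 + 8*((-294 + G)/(-171 + G)) = 72 + 8*(-294 + G)/(-171 + G))
-h(A(-17, (P(-3) - 3) + 2)) = -8*(-1833 + 10*(-6 + (((4 - 1*(-3)) - 3) + 2)))/(-171 + (-6 + (((4 - 1*(-3)) - 3) + 2))) = -8*(-1833 + 10*(-6 + (((4 + 3) - 3) + 2)))/(-171 + (-6 + (((4 + 3) - 3) + 2))) = -8*(-1833 + 10*(-6 + ((7 - 3) + 2)))/(-171 + (-6 + ((7 - 3) + 2))) = -8*(-1833 + 10*(-6 + (4 + 2)))/(-171 + (-6 + (4 + 2))) = -8*(-1833 + 10*(-6 + 6))/(-171 + (-6 + 6)) = -8*(-1833 + 10*0)/(-171 + 0) = -8*(-1833 + 0)/(-171) = -8*(-1)*(-1833)/171 = -1*4888/57 = -4888/57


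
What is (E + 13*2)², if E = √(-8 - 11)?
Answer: (26 + I*√19)² ≈ 657.0 + 226.66*I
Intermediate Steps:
E = I*√19 (E = √(-19) = I*√19 ≈ 4.3589*I)
(E + 13*2)² = (I*√19 + 13*2)² = (I*√19 + 26)² = (26 + I*√19)²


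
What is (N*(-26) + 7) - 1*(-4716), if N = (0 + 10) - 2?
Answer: 4515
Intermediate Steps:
N = 8 (N = 10 - 2 = 8)
(N*(-26) + 7) - 1*(-4716) = (8*(-26) + 7) - 1*(-4716) = (-208 + 7) + 4716 = -201 + 4716 = 4515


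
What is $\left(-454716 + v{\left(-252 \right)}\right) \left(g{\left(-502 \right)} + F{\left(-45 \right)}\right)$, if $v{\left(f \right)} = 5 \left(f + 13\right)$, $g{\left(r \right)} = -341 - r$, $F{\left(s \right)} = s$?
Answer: $-52885676$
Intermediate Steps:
$v{\left(f \right)} = 65 + 5 f$ ($v{\left(f \right)} = 5 \left(13 + f\right) = 65 + 5 f$)
$\left(-454716 + v{\left(-252 \right)}\right) \left(g{\left(-502 \right)} + F{\left(-45 \right)}\right) = \left(-454716 + \left(65 + 5 \left(-252\right)\right)\right) \left(\left(-341 - -502\right) - 45\right) = \left(-454716 + \left(65 - 1260\right)\right) \left(\left(-341 + 502\right) - 45\right) = \left(-454716 - 1195\right) \left(161 - 45\right) = \left(-455911\right) 116 = -52885676$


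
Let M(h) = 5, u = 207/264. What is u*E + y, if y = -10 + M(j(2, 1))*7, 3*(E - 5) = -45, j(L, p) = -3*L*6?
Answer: 755/44 ≈ 17.159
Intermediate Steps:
j(L, p) = -18*L
u = 69/88 (u = 207*(1/264) = 69/88 ≈ 0.78409)
E = -10 (E = 5 + (1/3)*(-45) = 5 - 15 = -10)
y = 25 (y = -10 + 5*7 = -10 + 35 = 25)
u*E + y = (69/88)*(-10) + 25 = -345/44 + 25 = 755/44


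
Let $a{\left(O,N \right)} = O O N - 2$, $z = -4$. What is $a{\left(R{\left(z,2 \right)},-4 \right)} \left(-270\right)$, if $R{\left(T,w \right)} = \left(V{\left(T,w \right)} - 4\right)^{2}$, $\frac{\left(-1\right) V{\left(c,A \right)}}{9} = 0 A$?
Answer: $277020$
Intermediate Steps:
$V{\left(c,A \right)} = 0$ ($V{\left(c,A \right)} = - 9 \cdot 0 A = \left(-9\right) 0 = 0$)
$R{\left(T,w \right)} = 16$ ($R{\left(T,w \right)} = \left(0 - 4\right)^{2} = \left(-4\right)^{2} = 16$)
$a{\left(O,N \right)} = -2 + N O^{2}$ ($a{\left(O,N \right)} = O^{2} N - 2 = N O^{2} - 2 = -2 + N O^{2}$)
$a{\left(R{\left(z,2 \right)},-4 \right)} \left(-270\right) = \left(-2 - 4 \cdot 16^{2}\right) \left(-270\right) = \left(-2 - 1024\right) \left(-270\right) = \left(-1026\right) \left(-270\right) = 277020$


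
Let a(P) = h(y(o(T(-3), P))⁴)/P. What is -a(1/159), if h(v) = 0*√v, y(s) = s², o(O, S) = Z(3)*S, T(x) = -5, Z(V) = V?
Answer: 0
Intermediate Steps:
o(O, S) = 3*S
h(v) = 0
a(P) = 0 (a(P) = 0/P = 0)
-a(1/159) = -1*0 = 0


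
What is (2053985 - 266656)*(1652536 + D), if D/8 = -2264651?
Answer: -29427785741088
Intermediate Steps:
D = -18117208 (D = 8*(-2264651) = -18117208)
(2053985 - 266656)*(1652536 + D) = (2053985 - 266656)*(1652536 - 18117208) = 1787329*(-16464672) = -29427785741088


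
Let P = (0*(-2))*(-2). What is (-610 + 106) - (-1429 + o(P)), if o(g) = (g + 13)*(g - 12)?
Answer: 1081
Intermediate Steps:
P = 0 (P = 0*(-2) = 0)
o(g) = (-12 + g)*(13 + g) (o(g) = (13 + g)*(-12 + g) = (-12 + g)*(13 + g))
(-610 + 106) - (-1429 + o(P)) = (-610 + 106) - (-1429 + (-156 + 0 + 0²)) = -504 - (-1429 + (-156 + 0 + 0)) = -504 - (-1429 - 156) = -504 - 1*(-1585) = -504 + 1585 = 1081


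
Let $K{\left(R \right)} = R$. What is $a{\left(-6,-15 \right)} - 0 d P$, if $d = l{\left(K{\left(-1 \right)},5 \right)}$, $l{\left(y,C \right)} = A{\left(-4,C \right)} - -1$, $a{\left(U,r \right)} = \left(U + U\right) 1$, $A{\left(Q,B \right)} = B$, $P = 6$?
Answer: $-12$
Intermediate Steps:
$a{\left(U,r \right)} = 2 U$ ($a{\left(U,r \right)} = 2 U 1 = 2 U$)
$l{\left(y,C \right)} = 1 + C$ ($l{\left(y,C \right)} = C - -1 = C + 1 = 1 + C$)
$d = 6$ ($d = 1 + 5 = 6$)
$a{\left(-6,-15 \right)} - 0 d P = 2 \left(-6\right) - 0 \cdot 6 \cdot 6 = -12 - 0 \cdot 6 = -12 - 0 = -12 + 0 = -12$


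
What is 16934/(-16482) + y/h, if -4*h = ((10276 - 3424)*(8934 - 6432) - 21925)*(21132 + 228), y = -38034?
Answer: -129023339246071/125579516857710 ≈ -1.0274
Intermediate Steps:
h = -91430299860 (h = -((10276 - 3424)*(8934 - 6432) - 21925)*(21132 + 228)/4 = -(6852*2502 - 21925)*21360/4 = -(17143704 - 21925)*21360/4 = -17121779*21360/4 = -¼*365721199440 = -91430299860)
16934/(-16482) + y/h = 16934/(-16482) - 38034/(-91430299860) = 16934*(-1/16482) - 38034*(-1/91430299860) = -8467/8241 + 6339/15238383310 = -129023339246071/125579516857710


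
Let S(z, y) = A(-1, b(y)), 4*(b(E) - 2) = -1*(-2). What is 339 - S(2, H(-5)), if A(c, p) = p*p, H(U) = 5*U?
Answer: 1331/4 ≈ 332.75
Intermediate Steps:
b(E) = 5/2 (b(E) = 2 + (-1*(-2))/4 = 2 + (¼)*2 = 2 + ½ = 5/2)
A(c, p) = p²
S(z, y) = 25/4 (S(z, y) = (5/2)² = 25/4)
339 - S(2, H(-5)) = 339 - 1*25/4 = 339 - 25/4 = 1331/4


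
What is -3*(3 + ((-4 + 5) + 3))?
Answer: -21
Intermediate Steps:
-3*(3 + ((-4 + 5) + 3)) = -3*(3 + (1 + 3)) = -3*(3 + 4) = -3*7 = -21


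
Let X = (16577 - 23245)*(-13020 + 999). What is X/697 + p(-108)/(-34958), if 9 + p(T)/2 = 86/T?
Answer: 75656549892961/657874602 ≈ 1.1500e+5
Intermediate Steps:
p(T) = -18 + 172/T (p(T) = -18 + 2*(86/T) = -18 + 172/T)
X = 80156028 (X = -6668*(-12021) = 80156028)
X/697 + p(-108)/(-34958) = 80156028/697 + (-18 + 172/(-108))/(-34958) = 80156028*(1/697) + (-18 + 172*(-1/108))*(-1/34958) = 80156028/697 + (-18 - 43/27)*(-1/34958) = 80156028/697 - 529/27*(-1/34958) = 80156028/697 + 529/943866 = 75656549892961/657874602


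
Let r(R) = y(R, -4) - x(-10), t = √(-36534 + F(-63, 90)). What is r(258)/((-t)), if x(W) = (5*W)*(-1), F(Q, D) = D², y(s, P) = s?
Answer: 104*I*√28434/14217 ≈ 1.2335*I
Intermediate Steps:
x(W) = -5*W
t = I*√28434 (t = √(-36534 + 90²) = √(-36534 + 8100) = √(-28434) = I*√28434 ≈ 168.62*I)
r(R) = -50 + R (r(R) = R - (-5)*(-10) = R - 1*50 = R - 50 = -50 + R)
r(258)/((-t)) = (-50 + 258)/((-I*√28434)) = 208/((-I*√28434)) = 208*(I*√28434/28434) = 104*I*√28434/14217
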